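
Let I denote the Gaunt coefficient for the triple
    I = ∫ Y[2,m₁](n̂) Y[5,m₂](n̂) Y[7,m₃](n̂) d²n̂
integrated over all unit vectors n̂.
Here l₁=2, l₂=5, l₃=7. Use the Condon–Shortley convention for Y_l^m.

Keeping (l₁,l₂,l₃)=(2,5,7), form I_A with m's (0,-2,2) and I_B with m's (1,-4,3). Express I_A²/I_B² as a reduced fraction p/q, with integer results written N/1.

Shared (l₁,l₂,l₃)=(2,5,7): N and (l;000)² cancel in I_A²/I_B².
A: Δ = 0!·4!·10!/15! = 1/15015; Racah Σ t=0..0: t=0:+1/120960 = 1/120960; ⇒ 3j(2 5 7; 0 -2 2)² = 24/1001, sgn -1
B: Δ = 0!·4!·10!/15! = 1/15015; Racah Σ t=0..0: t=0:+1/2177280 = 1/2177280; ⇒ 3j(2 5 7; 1 -4 3)² = 8/3003, sgn +1
I_A²/I_B² = (24/1001)/(8/3003) = 9/1

9/1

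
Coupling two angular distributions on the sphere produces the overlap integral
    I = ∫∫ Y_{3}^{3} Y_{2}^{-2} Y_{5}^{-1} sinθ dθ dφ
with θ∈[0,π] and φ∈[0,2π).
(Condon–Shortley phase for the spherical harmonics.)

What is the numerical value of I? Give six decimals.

-0.023961

Checks pass: Σm=0; 10 even; l₃=5∈[1,5].
(2·3+1)(2·2+1)(2·5+1) = 385
Δ: 0! 6! 4! / 11! → 1/2310
sum: t=0:+1/144 = 1/144
3j²(3 2 5; 0 0 0) = Δ·Π!·Σ² = 10/231  (sign -1)
sum: t=0:+1/17280 = 1/17280
3j²(3 2 5; 3 -2 -1) = Δ·Π!·Σ² = 1/2310  (sign +1)
combine: 4πI² = 385·10/231·1/2310 = 5/693
take √, sign -1: I = -0.02396147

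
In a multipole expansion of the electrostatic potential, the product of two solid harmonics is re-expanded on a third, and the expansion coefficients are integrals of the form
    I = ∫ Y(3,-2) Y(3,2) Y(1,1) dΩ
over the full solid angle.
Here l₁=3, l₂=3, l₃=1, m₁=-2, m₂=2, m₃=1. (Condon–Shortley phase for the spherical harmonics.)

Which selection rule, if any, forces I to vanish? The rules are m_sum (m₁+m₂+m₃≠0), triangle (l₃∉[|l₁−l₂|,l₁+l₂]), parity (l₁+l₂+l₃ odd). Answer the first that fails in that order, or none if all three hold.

m_sum

Σmᵢ = 1  ✗
l₃∈[|l₁−l₂|,l₁+l₂]=[0,6], have l₃=1
Σlᵢ = 7 ⇒ odd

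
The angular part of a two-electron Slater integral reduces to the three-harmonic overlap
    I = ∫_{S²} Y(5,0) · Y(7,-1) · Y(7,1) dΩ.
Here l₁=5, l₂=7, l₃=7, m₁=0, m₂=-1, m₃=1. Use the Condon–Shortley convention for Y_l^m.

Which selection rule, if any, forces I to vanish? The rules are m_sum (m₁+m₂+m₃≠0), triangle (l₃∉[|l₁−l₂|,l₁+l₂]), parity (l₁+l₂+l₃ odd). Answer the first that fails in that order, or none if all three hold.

azimuthal sum: 0 − 1 + 1 = 0  ✓
2 ≤ 7 ≤ 12 (triangle on l)  ✓
L = 5 + 7 + 7 = 19 (odd)  ✗

parity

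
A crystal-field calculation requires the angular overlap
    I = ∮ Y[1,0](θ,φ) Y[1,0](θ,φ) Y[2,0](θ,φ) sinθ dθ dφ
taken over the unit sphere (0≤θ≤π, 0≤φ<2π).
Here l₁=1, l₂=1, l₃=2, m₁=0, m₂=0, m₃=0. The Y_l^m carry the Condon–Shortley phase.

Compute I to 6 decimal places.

0.252313

m-sum 0 ✓  L=4 even ✓  0≤2≤2 ✓
Π(2lᵢ+1) = 3×3×5 = 45
triangle coeff Δ(1,1,2) = 1/30
Σ_t [0,0]: t=0:+1/1 = 1/1
(3j)²=2/15 [(1 1 2; 0 0 0)], sign=+1
(m-triple is (0,0,0) — same symbol as above.)
⇒ 4πI² = 4/5
I = (+1)√(4/5/(4π)) = 0.25231325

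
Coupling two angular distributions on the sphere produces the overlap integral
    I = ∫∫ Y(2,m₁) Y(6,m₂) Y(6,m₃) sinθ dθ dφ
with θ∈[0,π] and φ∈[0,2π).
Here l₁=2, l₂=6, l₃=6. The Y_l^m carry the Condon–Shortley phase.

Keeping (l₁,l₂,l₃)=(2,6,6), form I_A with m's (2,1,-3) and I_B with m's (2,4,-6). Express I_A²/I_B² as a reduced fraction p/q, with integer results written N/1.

60/11

Same 2,6,6: normalisation and zero-m 3j drop out of the ratio.
A: Δ: 2! 2! 10! / 15! → 1/90090; sum: t=0:+1/120960 = 1/120960; 3j²(2 6 6; 2 1 -3) = Δ·Π!·Σ² = 24/1001  (sign -1)
B: Δ: 2! 2! 10! / 15! → 1/90090; sum: t=0:+1/14515200 = 1/14515200; 3j²(2 6 6; 2 4 -6) = Δ·Π!·Σ² = 2/455  (sign +1)
I_A²/I_B² = (24/1001)/(2/455) = 60/11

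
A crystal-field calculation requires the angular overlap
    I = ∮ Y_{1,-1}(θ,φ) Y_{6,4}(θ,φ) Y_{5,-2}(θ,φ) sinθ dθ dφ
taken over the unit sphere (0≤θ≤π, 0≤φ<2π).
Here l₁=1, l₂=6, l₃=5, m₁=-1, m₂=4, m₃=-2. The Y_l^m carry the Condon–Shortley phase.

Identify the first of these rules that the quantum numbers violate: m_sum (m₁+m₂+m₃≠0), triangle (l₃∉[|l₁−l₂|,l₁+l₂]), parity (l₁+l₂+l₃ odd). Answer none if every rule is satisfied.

azimuthal sum: -1 + 4 − 2 = 1  ✗
5 ≤ 5 ≤ 7 (triangle on l)
L = 1 + 6 + 5 = 12 (even)

m_sum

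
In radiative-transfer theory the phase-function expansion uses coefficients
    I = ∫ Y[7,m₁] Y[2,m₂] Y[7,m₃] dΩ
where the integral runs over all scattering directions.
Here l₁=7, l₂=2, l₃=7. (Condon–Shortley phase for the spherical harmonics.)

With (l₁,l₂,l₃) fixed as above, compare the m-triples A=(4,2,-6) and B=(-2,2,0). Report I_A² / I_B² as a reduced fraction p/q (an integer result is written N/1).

13/42

Shared (l₁,l₂,l₃)=(7,2,7): N and (l;000)² cancel in I_A²/I_B².
A: Δ = 2!·12!·2!/17! = 1/185640; Racah Σ t=2..2: t=2:+1/159667200 = 1/159667200; ⇒ 3j(7 2 7; 4 2 -6)² = 9/1190, sgn -1
B: Δ = 2!·12!·2!/17! = 1/185640; Racah Σ t=2..2: t=2:+1/2419200 = 1/2419200; ⇒ 3j(7 2 7; -2 2 0)² = 27/1105, sgn -1
I_A²/I_B² = (9/1190)/(27/1105) = 13/42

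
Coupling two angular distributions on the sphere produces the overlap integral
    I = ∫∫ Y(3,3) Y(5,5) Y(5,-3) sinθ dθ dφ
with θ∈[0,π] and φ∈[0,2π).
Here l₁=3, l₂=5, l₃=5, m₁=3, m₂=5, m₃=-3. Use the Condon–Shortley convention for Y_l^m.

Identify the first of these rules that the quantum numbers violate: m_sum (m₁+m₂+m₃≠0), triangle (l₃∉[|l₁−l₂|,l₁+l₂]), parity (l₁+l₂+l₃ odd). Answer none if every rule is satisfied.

Σmᵢ = 5  ✗
l₃∈[|l₁−l₂|,l₁+l₂]=[2,8], have l₃=5
Σlᵢ = 13 ⇒ odd

m_sum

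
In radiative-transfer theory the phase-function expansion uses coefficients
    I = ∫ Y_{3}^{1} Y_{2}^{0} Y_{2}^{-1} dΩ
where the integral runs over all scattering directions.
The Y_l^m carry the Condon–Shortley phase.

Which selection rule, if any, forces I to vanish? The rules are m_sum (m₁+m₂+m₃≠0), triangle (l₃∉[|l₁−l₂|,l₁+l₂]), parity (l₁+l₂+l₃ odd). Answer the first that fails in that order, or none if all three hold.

Σmᵢ = 0  ✓
l₃∈[|l₁−l₂|,l₁+l₂]=[1,5], have l₃=2  ✓
Σlᵢ = 7 ⇒ odd  ✗

parity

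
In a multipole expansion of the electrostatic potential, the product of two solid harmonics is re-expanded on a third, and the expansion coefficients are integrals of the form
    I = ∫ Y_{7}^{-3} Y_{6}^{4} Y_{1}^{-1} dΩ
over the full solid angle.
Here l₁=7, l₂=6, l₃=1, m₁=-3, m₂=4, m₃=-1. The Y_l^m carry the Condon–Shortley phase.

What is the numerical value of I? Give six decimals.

-0.085707

Checks pass: Σm=0; 14 even; l₃=1∈[1,13].
(2·7+1)(2·6+1)(2·1+1) = 585
Δ: 12! 2! 0! / 15! → 1/1365
sum: t=6:+1/518400 = 1/518400
3j²(7 6 1; 0 0 0) = Δ·Π!·Σ² = 7/195  (sign -1)
sum: t=10:+1/14515200 = 1/14515200
3j²(7 6 1; -3 4 -1) = Δ·Π!·Σ² = 2/455  (sign +1)
combine: 4πI² = 585·7/195·2/455 = 6/65
take √, sign -1: I = -0.08570655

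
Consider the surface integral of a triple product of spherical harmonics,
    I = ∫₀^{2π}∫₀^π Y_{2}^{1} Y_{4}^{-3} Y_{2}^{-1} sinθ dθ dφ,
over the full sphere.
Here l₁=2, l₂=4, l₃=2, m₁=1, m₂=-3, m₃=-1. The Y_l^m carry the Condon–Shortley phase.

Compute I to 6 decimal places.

1 − 3 − 1 = -3 ≠ 0: azimuthal integral kills it; I = 0

0.000000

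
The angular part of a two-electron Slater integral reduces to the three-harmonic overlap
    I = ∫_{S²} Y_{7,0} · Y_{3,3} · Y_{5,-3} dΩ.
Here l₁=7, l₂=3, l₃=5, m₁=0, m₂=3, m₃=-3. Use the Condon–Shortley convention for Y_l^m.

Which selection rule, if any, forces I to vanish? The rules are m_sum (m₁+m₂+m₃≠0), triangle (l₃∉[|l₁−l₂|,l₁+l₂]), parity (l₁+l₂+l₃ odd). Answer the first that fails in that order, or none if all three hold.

parity

m₁+m₂+m₃ = 0 + 3 − 3 = 0  ✓
triangle: |7−3|=4 ≤ l₃=5 ≤ 7+3=10  ✓
parity: l₁+l₂+l₃ = 15 is odd  ✗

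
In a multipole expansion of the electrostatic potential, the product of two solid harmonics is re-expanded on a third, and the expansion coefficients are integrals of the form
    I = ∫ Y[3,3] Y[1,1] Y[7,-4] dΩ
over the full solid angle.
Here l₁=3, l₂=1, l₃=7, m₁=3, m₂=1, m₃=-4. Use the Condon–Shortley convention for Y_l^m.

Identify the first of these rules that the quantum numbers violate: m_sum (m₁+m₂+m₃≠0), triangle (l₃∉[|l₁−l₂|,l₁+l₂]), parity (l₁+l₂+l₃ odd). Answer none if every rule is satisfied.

m₁+m₂+m₃ = 3 + 1 − 4 = 0  ✓
triangle: |3−1|=2 ≤ l₃=7 ≤ 3+1=4  ✗
parity: l₁+l₂+l₃ = 11 is odd

triangle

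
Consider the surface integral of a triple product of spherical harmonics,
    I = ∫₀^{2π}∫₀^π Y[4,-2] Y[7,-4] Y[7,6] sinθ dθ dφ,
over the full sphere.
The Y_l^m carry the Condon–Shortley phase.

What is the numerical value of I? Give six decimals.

0.160865

Checks pass: Σm=0; 18 even; l₃=7∈[3,11].
(2·4+1)(2·7+1)(2·7+1) = 2025
Δ: 4! 4! 10! / 19! → 1/58198140
sum: t=0:+1/17418240 t=1:−1/622080 t=2:+1/230400 t=3:−1/622080 t=4:+1/17418240 = 1/806400
3j²(4 7 7; 0 0 0) = Δ·Π!·Σ² = 2268/230945  (sign -1)
sum: t=2:+1/34836480 t=3:−1/130636800 = 11/522547200
3j²(4 7 7; -2 -4 6) = Δ·Π!·Σ² = 1331/81396  (sign -1)
combine: 4πI² = 2025·2268/230945·1331/81396 = 441045/1356277
take √, sign +1: I = 0.16086528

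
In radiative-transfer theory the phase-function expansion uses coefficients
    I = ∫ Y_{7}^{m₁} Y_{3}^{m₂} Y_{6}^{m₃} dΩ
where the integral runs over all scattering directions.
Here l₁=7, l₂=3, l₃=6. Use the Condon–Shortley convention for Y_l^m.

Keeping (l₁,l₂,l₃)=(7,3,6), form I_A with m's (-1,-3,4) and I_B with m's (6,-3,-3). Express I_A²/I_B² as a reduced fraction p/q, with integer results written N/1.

45/143

Shared (l₁,l₂,l₃)=(7,3,6): N and (l;000)² cancel in I_A²/I_B².
A: Δ = 4!·10!·2!/17! = 1/2042040; Racah Σ t=0..0: t=0:+1/3870720 = 1/3870720; ⇒ 3j(7 3 6; -1 -3 4)² = 675/136136, sgn +1
B: Δ = 4!·10!·2!/17! = 1/2042040; Racah Σ t=0..0: t=0:+1/17418240 = 1/17418240; ⇒ 3j(7 3 6; 6 -3 -3)² = 15/952, sgn -1
I_A²/I_B² = (675/136136)/(15/952) = 45/143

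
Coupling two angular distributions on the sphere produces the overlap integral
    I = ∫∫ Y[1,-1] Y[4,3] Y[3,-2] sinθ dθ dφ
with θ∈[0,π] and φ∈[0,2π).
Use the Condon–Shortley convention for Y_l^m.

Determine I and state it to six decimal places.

-0.282095

Checks pass: Σm=0; 8 even; l₃=3∈[3,5].
(2·1+1)(2·4+1)(2·3+1) = 189
Δ: 2! 0! 6! / 9! → 1/252
sum: t=1:−1/36 = -1/36
3j²(1 4 3; 0 0 0) = Δ·Π!·Σ² = 4/63  (sign +1)
sum: t=2:+1/240 = 1/240
3j²(1 4 3; -1 3 -2) = Δ·Π!·Σ² = 1/12  (sign -1)
combine: 4πI² = 189·4/63·1/12 = 1/1
take √, sign -1: I = -0.28209479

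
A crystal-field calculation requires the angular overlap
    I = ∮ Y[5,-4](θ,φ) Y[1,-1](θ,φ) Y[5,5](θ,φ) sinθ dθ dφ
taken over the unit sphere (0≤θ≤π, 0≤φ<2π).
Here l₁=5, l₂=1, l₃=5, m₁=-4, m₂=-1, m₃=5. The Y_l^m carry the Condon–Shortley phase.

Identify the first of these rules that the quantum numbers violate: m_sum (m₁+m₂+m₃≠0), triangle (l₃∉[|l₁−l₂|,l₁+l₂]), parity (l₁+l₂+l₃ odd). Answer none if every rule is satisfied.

parity

azimuthal sum: -4 − 1 + 5 = 0  ✓
4 ≤ 5 ≤ 6 (triangle on l)  ✓
L = 5 + 1 + 5 = 11 (odd)  ✗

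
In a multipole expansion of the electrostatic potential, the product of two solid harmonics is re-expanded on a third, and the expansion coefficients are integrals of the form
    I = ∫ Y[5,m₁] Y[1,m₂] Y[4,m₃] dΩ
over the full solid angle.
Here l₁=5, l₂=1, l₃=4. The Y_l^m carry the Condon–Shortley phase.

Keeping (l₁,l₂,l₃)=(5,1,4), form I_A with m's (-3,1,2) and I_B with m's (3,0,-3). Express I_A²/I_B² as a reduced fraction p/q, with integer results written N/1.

l's match ⇒ only the (l;m) 3-j factors differ between A and B.
A: triangle coeff Δ(5,1,4) = 1/495; Σ_t [2,2]: t=2:+1/2880 = 1/2880; (3j)²=28/495 [(5 1 4; -3 1 2)], sign=+1
B: triangle coeff Δ(5,1,4) = 1/495; Σ_t [1,1]: t=1:−1/5040 = -1/5040; (3j)²=16/495 [(5 1 4; 3 0 -3)], sign=+1
I_A²/I_B² = (28/495)/(16/495) = 7/4

7/4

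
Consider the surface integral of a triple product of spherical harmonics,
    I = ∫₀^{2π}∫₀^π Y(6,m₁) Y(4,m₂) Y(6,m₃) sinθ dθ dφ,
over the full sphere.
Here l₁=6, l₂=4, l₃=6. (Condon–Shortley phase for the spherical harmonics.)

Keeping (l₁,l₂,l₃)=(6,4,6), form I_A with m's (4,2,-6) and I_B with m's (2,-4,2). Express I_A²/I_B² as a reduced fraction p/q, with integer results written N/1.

2673/2744

l's match ⇒ only the (l;m) 3-j factors differ between A and B.
A: triangle coeff Δ(6,4,6) = 1/15315300; Σ_t [2,2]: t=2:+1/3870720 = 1/3870720; (3j)²=135/6188 [(6 4 6; 4 2 -6)], sign=+1
B: triangle coeff Δ(6,4,6) = 1/15315300; Σ_t [0,0]: t=0:+1/331776 = 1/331776; (3j)²=490/21879 [(6 4 6; 2 -4 2)], sign=+1
I_A²/I_B² = (135/6188)/(490/21879) = 2673/2744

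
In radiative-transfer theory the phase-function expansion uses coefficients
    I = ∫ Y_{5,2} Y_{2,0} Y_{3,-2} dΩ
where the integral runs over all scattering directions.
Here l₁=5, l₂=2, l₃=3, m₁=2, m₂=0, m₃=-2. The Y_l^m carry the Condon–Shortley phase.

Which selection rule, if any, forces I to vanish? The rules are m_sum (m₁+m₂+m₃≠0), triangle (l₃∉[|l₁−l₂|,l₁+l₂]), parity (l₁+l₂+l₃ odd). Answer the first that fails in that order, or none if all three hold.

azimuthal sum: 2 + 0 − 2 = 0  ✓
3 ≤ 3 ≤ 7 (triangle on l)  ✓
L = 5 + 2 + 3 = 10 (even)  ✓

none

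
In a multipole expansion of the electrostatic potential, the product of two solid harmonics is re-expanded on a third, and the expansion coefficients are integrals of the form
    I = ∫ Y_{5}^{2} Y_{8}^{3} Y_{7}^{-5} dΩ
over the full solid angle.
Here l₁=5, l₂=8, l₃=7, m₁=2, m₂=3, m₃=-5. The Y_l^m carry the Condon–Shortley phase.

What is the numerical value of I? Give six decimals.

-0.092236

Checks pass: Σm=0; 20 even; l₃=7∈[3,13].
(2·5+1)(2·8+1)(2·7+1) = 2805
Δ: 6! 4! 10! / 21! → 1/814773960
sum: t=1:−1/87091200 t=2:+1/4976640 t=3:−1/2073600 t=4:+1/4976640 t=5:−1/87091200 = -1/9676800
3j²(5 8 7; 0 0 0) = Δ·Π!·Σ² = 360/46189  (sign +1)
sum: t=1:−1/1741824000 t=2:+1/104509440 t=3:−1/69672960 = -1/186624000
3j²(5 8 7; 2 3 -5) = Δ·Π!·Σ² = 308/62985  (sign -1)
combine: 4πI² = 2805·360/46189·308/62985 = 110880/1037153
take √, sign -1: I = -0.09223596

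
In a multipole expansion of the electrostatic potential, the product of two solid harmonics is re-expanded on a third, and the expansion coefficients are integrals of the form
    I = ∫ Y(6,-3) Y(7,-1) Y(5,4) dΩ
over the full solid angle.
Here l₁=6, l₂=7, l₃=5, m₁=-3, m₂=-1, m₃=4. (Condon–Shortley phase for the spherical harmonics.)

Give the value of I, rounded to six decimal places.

Checks pass: Σm=0; 18 even; l₃=5∈[1,13].
(2·6+1)(2·7+1)(2·5+1) = 2145
Δ: 8! 4! 6! / 19! → 1/174594420
sum: t=2:+1/4147200 t=3:−1/207360 t=4:+1/82944 t=5:−1/207360 t=6:+1/4147200 = 1/345600
3j²(6 7 5; 0 0 0) = Δ·Π!·Σ² = 420/46189  (sign -1)
sum: t=5:−1/2073600 t=6:+1/6220800 = -1/3110400
3j²(6 7 5; -3 -1 4) = Δ·Π!·Σ² = 3136/230945  (sign +1)
combine: 4πI² = 2145·420/46189·3136/230945 = 3951360/14919047
take √, sign -1: I = -0.14517700

-0.145177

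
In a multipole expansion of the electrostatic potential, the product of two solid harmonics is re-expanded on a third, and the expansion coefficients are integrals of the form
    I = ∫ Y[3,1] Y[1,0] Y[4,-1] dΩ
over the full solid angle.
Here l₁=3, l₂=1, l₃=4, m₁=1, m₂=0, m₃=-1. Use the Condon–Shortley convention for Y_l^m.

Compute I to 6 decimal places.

m-sum 0 ✓  L=8 even ✓  2≤4≤4 ✓
Π(2lᵢ+1) = 7×3×9 = 189
triangle coeff Δ(3,1,4) = 1/252
Σ_t [0,0]: t=0:+1/36 = 1/36
(3j)²=4/63 [(3 1 4; 0 0 0)], sign=+1
Σ_t [0,0]: t=0:+1/48 = 1/48
(3j)²=5/84 [(3 1 4; 1 0 -1)], sign=-1
⇒ 4πI² = 5/7
I = (-1)√(5/7/(4π)) = -0.23841361

-0.238414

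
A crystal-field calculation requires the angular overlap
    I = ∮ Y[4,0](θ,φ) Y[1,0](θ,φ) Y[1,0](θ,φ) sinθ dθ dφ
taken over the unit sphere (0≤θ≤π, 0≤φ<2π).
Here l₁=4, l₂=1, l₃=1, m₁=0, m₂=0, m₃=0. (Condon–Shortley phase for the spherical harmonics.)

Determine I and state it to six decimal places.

|4−1|≤1≤4+1 violated ⇒ I = 0

0.000000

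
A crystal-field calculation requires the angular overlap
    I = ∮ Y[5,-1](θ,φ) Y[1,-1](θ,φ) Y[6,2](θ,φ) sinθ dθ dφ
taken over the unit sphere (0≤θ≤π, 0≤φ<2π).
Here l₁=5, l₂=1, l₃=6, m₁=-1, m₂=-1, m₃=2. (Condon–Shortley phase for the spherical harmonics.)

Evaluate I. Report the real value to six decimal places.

m-sum 0 ✓  L=12 even ✓  4≤6≤6 ✓
Π(2lᵢ+1) = 11×3×13 = 429
triangle coeff Δ(5,1,6) = 1/858
Σ_t [0,0]: t=0:+1/14400 = 1/14400
(3j)²=6/143 [(5 1 6; 0 0 0)], sign=+1
Σ_t [0,0]: t=0:+1/34560 = 1/34560
(3j)²=14/429 [(5 1 6; -1 -1 2)], sign=+1
⇒ 4πI² = 84/143
I = (+1)√(84/143/(4π)) = 0.21620548

0.216205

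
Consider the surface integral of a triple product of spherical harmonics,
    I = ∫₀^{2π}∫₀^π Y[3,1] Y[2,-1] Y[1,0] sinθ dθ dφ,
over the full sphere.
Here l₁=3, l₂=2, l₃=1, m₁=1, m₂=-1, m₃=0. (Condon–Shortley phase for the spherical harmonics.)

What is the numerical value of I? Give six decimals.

Rules hold: Σm=0, L=6 even, 1≤1≤5.
N = 7·5·3 = 105
Δ = 4!·2!·0!/7! = 1/105
Racah Σ t=2..2: t=2:+1/4 = 1/4
⇒ 3j(3 2 1; 0 0 0)² = 3/35, sgn -1
Racah Σ t=1..1: t=1:−1/6 = -1/6
⇒ 3j(3 2 1; 1 -1 0)² = 8/105, sgn +1
4πI² = N·(3j₀)²·(3jₘ)² = 24/35
I = -1·√(0.685714/4π) = -0.23359668

-0.233597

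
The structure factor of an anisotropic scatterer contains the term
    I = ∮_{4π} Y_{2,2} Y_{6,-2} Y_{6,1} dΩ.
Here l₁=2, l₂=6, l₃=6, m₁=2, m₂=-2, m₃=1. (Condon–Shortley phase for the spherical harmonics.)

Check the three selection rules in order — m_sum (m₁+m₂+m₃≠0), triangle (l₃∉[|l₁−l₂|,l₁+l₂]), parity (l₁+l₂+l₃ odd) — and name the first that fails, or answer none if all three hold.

azimuthal sum: 2 − 2 + 1 = 1  ✗
4 ≤ 6 ≤ 8 (triangle on l)
L = 2 + 6 + 6 = 14 (even)

m_sum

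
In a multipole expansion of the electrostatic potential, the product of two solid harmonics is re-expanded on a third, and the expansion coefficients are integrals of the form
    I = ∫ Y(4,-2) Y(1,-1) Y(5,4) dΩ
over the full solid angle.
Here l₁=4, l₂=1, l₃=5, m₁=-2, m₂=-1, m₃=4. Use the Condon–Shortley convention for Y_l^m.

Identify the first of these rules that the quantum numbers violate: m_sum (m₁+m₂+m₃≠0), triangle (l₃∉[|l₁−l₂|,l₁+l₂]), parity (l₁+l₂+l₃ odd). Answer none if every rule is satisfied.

m₁+m₂+m₃ = -2 − 1 + 4 = 1  ✗
triangle: |4−1|=3 ≤ l₃=5 ≤ 4+1=5
parity: l₁+l₂+l₃ = 10 is even

m_sum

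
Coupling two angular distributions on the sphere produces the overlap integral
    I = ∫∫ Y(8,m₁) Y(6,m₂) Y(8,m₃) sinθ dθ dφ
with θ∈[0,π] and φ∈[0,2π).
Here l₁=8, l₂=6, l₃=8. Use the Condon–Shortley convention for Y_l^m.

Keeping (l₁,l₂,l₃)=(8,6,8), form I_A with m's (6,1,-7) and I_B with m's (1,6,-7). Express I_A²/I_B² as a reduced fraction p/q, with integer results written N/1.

l's match ⇒ only the (l;m) 3-j factors differ between A and B.
A: triangle coeff Δ(8,6,8) = 1/13742520792; Σ_t [1,2]: t=1:−1/31352832000 t=2:+1/20901888000 = 1/62705664000; (3j)²=455/178296 [(8 6 8; 6 1 -7)], sign=-1
B: triangle coeff Δ(8,6,8) = 1/13742520792; Σ_t [6,6]: t=6:+1/188116992000 = 1/188116992000; (3j)²=35/14858 [(8 6 8; 1 6 -7)], sign=-1
I_A²/I_B² = (455/178296)/(35/14858) = 13/12

13/12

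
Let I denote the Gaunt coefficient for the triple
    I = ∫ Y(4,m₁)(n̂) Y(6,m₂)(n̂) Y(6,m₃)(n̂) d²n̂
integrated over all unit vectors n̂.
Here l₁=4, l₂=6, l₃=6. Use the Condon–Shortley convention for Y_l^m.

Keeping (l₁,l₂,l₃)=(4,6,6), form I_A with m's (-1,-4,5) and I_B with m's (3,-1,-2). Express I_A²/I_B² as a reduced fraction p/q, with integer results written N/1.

495/343

l's match ⇒ only the (l;m) 3-j factors differ between A and B.
A: triangle coeff Δ(4,6,6) = 1/15315300; Σ_t [1,2]: t=1:−1/725760 t=2:+1/967680 = -1/2903040; (3j)²=5/3094 [(4 6 6; -1 -4 5)], sign=+1
B: triangle coeff Δ(4,6,6) = 1/15315300; Σ_t [0,1]: t=0:+1/103680 t=1:−1/82944 = -1/414720; (3j)²=49/43758 [(4 6 6; 3 -1 -2)], sign=-1
I_A²/I_B² = (5/3094)/(49/43758) = 495/343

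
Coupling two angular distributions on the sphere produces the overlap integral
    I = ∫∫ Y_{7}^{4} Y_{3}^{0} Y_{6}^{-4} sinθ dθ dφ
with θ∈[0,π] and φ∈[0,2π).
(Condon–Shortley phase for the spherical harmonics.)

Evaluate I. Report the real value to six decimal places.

-0.078810

Rules hold: Σm=0, L=16 even, 4≤6≤10.
N = 15·7·13 = 1365
Δ = 4!·10!·2!/17! = 1/2042040
Racah Σ t=1..3: t=1:−1/207360 t=2:+1/57600 t=3:−1/207360 = 1/129600
⇒ 3j(7 3 6; 0 0 0)² = 168/12155, sgn +1
Racah Σ t=1..3: t=1:−1/967680 t=2:+1/1451520 t=3:−1/43545600 = -1/2721600
⇒ 3j(7 3 6; 4 0 -4)² = 32/7735, sgn -1
4πI² = N·(3j₀)²·(3jₘ)² = 16128/206635
I = -1·√(0.0780507/4π) = -0.07881037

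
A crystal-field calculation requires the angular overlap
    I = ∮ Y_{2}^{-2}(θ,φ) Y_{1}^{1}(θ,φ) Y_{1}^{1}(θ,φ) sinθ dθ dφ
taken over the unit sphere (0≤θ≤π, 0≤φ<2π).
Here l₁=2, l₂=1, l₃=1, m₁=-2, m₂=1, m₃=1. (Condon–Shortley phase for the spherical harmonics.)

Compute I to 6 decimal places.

0.309019

m-sum 0 ✓  L=4 even ✓  1≤1≤3 ✓
Π(2lᵢ+1) = 5×3×3 = 45
triangle coeff Δ(2,1,1) = 1/30
Σ_t [1,1]: t=1:−1/1 = -1/1
(3j)²=2/15 [(2 1 1; 0 0 0)], sign=+1
Σ_t [2,2]: t=2:+1/4 = 1/4
(3j)²=1/5 [(2 1 1; -2 1 1)], sign=+1
⇒ 4πI² = 6/5
I = (+1)√(6/5/(4π)) = 0.30901936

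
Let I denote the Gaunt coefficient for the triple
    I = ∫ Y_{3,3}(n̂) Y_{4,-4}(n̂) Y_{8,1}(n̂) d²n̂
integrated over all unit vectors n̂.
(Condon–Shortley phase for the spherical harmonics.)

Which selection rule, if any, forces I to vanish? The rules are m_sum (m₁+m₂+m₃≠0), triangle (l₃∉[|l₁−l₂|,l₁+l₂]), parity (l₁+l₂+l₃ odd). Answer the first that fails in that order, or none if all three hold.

m₁+m₂+m₃ = 3 − 4 + 1 = 0  ✓
triangle: |3−4|=1 ≤ l₃=8 ≤ 3+4=7  ✗
parity: l₁+l₂+l₃ = 15 is odd

triangle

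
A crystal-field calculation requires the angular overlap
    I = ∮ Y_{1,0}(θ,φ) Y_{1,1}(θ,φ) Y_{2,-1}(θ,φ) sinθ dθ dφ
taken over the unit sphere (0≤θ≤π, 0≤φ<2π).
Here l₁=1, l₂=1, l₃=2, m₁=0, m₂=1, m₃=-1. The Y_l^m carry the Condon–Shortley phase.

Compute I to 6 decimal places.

Rules hold: Σm=0, L=4 even, 0≤2≤2.
N = 3·3·5 = 45
Δ = 0!·2!·2!/5! = 1/30
Racah Σ t=0..0: t=0:+1/1 = 1/1
⇒ 3j(1 1 2; 0 0 0)² = 2/15, sgn +1
Racah Σ t=0..0: t=0:+1/2 = 1/2
⇒ 3j(1 1 2; 0 1 -1)² = 1/10, sgn -1
4πI² = N·(3j₀)²·(3jₘ)² = 3/5
I = -1·√(0.6/4π) = -0.21850969

-0.218510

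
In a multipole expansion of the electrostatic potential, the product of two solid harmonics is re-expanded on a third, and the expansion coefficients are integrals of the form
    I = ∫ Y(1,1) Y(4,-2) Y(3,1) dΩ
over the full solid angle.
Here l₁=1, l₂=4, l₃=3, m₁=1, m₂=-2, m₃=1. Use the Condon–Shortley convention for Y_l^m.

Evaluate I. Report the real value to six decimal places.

m-sum 0 ✓  L=8 even ✓  3≤3≤5 ✓
Π(2lᵢ+1) = 3×9×7 = 189
triangle coeff Δ(1,4,3) = 1/252
Σ_t [1,1]: t=1:−1/36 = -1/36
(3j)²=4/63 [(1 4 3; 0 0 0)], sign=+1
Σ_t [0,0]: t=0:+1/96 = 1/96
(3j)²=5/84 [(1 4 3; 1 -2 1)], sign=+1
⇒ 4πI² = 5/7
I = (+1)√(5/7/(4π)) = 0.23841361

0.238414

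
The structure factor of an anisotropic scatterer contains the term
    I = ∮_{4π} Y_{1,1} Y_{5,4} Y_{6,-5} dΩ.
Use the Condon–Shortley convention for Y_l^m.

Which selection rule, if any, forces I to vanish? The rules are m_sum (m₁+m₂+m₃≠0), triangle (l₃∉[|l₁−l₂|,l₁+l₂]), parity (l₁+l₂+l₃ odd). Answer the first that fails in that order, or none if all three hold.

none

Σmᵢ = 0  ✓
l₃∈[|l₁−l₂|,l₁+l₂]=[4,6], have l₃=6  ✓
Σlᵢ = 12 ⇒ even  ✓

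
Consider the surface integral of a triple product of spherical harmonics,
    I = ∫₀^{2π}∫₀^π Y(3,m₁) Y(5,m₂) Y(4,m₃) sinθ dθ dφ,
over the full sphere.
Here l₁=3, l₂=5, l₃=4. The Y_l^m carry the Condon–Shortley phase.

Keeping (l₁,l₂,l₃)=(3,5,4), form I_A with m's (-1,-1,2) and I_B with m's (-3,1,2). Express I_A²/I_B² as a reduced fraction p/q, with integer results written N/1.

1849/3375

Shared (l₁,l₂,l₃)=(3,5,4): N and (l;000)² cancel in I_A²/I_B².
A: Δ = 4!·2!·6!/13! = 1/180180; Racah Σ t=2..4: t=2:+1/384 t=3:−1/720 t=4:+1/34560 = 43/34560; ⇒ 3j(3 5 4; -1 -1 2)² = 1849/180180, sgn +1
B: Δ = 4!·2!·6!/13! = 1/180180; Racah Σ t=4..4: t=4:+1/2304 = 1/2304; ⇒ 3j(3 5 4; -3 1 2)² = 75/4004, sgn +1
I_A²/I_B² = (1849/180180)/(75/4004) = 1849/3375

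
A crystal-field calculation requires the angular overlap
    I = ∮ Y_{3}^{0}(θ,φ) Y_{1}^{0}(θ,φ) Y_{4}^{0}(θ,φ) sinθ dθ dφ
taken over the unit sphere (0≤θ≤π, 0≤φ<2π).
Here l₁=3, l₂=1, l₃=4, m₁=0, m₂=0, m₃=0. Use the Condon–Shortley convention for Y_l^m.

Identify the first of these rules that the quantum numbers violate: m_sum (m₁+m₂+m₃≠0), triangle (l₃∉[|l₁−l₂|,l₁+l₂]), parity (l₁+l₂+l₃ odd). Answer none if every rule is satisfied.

none

Σmᵢ = 0  ✓
l₃∈[|l₁−l₂|,l₁+l₂]=[2,4], have l₃=4  ✓
Σlᵢ = 8 ⇒ even  ✓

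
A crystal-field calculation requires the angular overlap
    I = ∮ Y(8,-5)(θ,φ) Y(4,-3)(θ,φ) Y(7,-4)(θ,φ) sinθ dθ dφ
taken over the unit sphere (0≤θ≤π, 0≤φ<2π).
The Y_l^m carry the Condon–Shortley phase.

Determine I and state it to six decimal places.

0.000000

Σmᵢ = -12 ≠ 0, so the φ-integral vanishes; I = 0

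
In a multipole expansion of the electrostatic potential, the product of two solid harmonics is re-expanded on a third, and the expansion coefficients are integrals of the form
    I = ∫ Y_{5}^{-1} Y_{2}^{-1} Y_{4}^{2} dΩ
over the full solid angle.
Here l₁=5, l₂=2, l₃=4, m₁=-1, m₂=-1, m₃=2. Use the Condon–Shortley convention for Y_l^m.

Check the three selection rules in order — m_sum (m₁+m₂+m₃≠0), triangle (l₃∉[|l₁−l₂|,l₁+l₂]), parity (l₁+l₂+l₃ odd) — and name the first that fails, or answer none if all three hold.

azimuthal sum: -1 − 1 + 2 = 0  ✓
3 ≤ 4 ≤ 7 (triangle on l)  ✓
L = 5 + 2 + 4 = 11 (odd)  ✗

parity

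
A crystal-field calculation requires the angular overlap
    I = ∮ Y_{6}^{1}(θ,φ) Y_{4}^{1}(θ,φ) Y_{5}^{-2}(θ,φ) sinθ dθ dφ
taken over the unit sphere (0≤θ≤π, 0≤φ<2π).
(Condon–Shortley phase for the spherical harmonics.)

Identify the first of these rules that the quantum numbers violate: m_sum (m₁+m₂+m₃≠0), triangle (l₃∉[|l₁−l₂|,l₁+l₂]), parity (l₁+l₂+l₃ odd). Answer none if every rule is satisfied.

parity

azimuthal sum: 1 + 1 − 2 = 0  ✓
2 ≤ 5 ≤ 10 (triangle on l)  ✓
L = 6 + 4 + 5 = 15 (odd)  ✗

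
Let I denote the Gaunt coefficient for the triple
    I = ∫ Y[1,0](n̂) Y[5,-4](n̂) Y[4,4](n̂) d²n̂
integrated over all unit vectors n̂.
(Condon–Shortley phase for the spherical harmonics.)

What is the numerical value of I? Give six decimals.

0.147319

m-sum 0 ✓  L=10 even ✓  4≤4≤6 ✓
Π(2lᵢ+1) = 3×11×9 = 297
triangle coeff Δ(1,5,4) = 1/495
Σ_t [1,1]: t=1:−1/576 = -1/576
(3j)²=5/99 [(1 5 4; 0 0 0)], sign=-1
Σ_t [1,1]: t=1:−1/40320 = -1/40320
(3j)²=1/55 [(1 5 4; 0 -4 4)], sign=-1
⇒ 4πI² = 3/11
I = (+1)√(3/11/(4π)) = 0.14731920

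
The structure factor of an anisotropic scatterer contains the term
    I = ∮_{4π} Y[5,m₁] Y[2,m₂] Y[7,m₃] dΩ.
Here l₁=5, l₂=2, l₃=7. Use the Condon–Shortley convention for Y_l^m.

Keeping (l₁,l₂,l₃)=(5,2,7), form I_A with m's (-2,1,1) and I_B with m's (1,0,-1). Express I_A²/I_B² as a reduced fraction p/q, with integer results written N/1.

Same 5,2,7: normalisation and zero-m 3j drop out of the ratio.
A: Δ: 0! 10! 4! / 15! → 1/15015; sum: t=0:+1/181440 = 1/181440; 3j²(5 2 7; -2 1 1) = Δ·Π!·Σ² = 32/3003  (sign +1)
B: Δ: 0! 10! 4! / 15! → 1/15015; sum: t=0:+1/69120 = 1/69120; 3j²(5 2 7; 1 0 -1) = Δ·Π!·Σ² = 4/143  (sign +1)
I_A²/I_B² = (32/3003)/(4/143) = 8/21

8/21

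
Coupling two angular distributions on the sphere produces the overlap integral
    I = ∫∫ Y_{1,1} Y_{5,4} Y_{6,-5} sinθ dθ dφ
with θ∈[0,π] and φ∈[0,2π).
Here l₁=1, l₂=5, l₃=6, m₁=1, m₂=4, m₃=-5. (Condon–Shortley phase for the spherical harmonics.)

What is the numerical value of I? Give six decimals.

Checks pass: Σm=0; 12 even; l₃=6∈[4,6].
(2·1+1)(2·5+1)(2·6+1) = 429
Δ: 0! 2! 10! / 13! → 1/858
sum: t=0:+1/14400 = 1/14400
3j²(1 5 6; 0 0 0) = Δ·Π!·Σ² = 6/143  (sign +1)
sum: t=0:+1/725760 = 1/725760
3j²(1 5 6; 1 4 -5) = Δ·Π!·Σ² = 5/78  (sign -1)
combine: 4πI² = 429·6/143·5/78 = 15/13
take √, sign -1: I = -0.30301841

-0.303018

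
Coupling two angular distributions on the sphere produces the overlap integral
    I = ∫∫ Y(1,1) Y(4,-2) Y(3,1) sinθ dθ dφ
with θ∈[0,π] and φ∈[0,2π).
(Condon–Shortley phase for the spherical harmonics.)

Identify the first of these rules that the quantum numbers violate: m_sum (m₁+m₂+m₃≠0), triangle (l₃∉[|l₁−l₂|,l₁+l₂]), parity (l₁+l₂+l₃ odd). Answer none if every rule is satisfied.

none

Σmᵢ = 0  ✓
l₃∈[|l₁−l₂|,l₁+l₂]=[3,5], have l₃=3  ✓
Σlᵢ = 8 ⇒ even  ✓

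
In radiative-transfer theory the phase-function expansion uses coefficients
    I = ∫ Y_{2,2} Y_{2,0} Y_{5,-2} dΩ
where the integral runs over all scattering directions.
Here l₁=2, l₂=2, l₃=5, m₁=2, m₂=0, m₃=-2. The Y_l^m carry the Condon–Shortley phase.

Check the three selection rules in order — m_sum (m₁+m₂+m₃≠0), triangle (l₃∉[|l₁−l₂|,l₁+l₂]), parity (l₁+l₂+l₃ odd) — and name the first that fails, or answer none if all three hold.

Σmᵢ = 0  ✓
l₃∈[|l₁−l₂|,l₁+l₂]=[0,4], have l₃=5  ✗
Σlᵢ = 9 ⇒ odd

triangle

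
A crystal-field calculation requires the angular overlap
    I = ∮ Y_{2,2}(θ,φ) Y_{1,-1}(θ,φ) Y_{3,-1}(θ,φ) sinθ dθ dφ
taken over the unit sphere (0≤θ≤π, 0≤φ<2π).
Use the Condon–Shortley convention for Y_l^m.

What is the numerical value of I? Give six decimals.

Checks pass: Σm=0; 6 even; l₃=3∈[1,3].
(2·2+1)(2·1+1)(2·3+1) = 105
Δ: 0! 4! 2! / 7! → 1/105
sum: t=0:+1/4 = 1/4
3j²(2 1 3; 0 0 0) = Δ·Π!·Σ² = 3/35  (sign -1)
sum: t=0:+1/48 = 1/48
3j²(2 1 3; 2 -1 -1) = Δ·Π!·Σ² = 1/105  (sign +1)
combine: 4πI² = 105·3/35·1/105 = 3/35
take √, sign -1: I = -0.08258890

-0.082589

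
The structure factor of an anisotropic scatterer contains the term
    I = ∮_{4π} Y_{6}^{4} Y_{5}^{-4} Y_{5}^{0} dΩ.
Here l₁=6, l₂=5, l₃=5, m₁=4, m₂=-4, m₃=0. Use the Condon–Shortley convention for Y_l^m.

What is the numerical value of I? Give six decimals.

-0.082328

Rules hold: Σm=0, L=16 even, 1≤5≤11.
N = 13·11·11 = 1573
Δ = 6!·6!·4!/17! = 1/28588560
Racah Σ t=1..5: t=1:−1/345600 t=2:+1/13824 t=3:−1/5184 t=4:+1/13824 t=5:−1/345600 = -7/129600
⇒ 3j(6 5 5; 0 0 0)² = 80/7293, sgn +1
Racah Σ t=0..1: t=0:+1/207360 t=1:−1/345600 = 1/518400
⇒ 3j(6 5 5; 4 -4 0)² = 12/2431, sgn -1
4πI² = N·(3j₀)²·(3jₘ)² = 320/3757
I = -1·√(0.0851743/4π) = -0.08232836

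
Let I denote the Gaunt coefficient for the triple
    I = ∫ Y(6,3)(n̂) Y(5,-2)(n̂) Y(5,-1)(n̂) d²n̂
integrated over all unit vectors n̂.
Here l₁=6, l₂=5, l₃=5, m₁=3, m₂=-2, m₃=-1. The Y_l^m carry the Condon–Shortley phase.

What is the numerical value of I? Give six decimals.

m-sum 0 ✓  L=16 even ✓  1≤5≤11 ✓
Π(2lᵢ+1) = 13×11×11 = 1573
triangle coeff Δ(6,5,5) = 1/28588560
Σ_t [1,5]: t=1:−1/345600 t=2:+1/13824 t=3:−1/5184 t=4:+1/13824 t=5:−1/345600 = -7/129600
(3j)²=80/7293 [(6 5 5; 0 0 0)], sign=+1
Σ_t [0,3]: t=0:+1/155520 t=1:−1/23040 t=2:+1/34560 t=3:−1/622080 = -1/103680
(3j)²=9/2431 [(6 5 5; 3 -2 -1)], sign=-1
⇒ 4πI² = 240/3757
I = (-1)√(240/3757/(4π)) = -0.07129845

-0.071298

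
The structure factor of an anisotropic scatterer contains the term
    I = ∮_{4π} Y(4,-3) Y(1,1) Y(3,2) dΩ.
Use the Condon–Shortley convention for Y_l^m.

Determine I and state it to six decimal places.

Rules hold: Σm=0, L=8 even, 3≤3≤5.
N = 9·3·7 = 189
Δ = 2!·6!·0!/9! = 1/252
Racah Σ t=1..1: t=1:−1/36 = -1/36
⇒ 3j(4 1 3; 0 0 0)² = 4/63, sgn +1
Racah Σ t=2..2: t=2:+1/240 = 1/240
⇒ 3j(4 1 3; -3 1 2)² = 1/12, sgn -1
4πI² = N·(3j₀)²·(3jₘ)² = 1/1
I = -1·√(1/4π) = -0.28209479

-0.282095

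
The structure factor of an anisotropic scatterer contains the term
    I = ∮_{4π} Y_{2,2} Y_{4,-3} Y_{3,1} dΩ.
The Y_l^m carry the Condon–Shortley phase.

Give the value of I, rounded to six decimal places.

0.000000

L=9 odd ⇒ parity kills the (l;000) factor ⇒ I = 0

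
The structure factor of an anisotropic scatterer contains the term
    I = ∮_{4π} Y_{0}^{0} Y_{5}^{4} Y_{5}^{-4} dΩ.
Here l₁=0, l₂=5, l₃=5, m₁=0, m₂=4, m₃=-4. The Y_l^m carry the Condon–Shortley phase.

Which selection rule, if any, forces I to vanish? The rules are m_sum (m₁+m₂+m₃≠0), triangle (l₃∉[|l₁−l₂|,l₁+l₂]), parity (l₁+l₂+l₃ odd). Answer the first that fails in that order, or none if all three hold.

azimuthal sum: 0 + 4 − 4 = 0  ✓
5 ≤ 5 ≤ 5 (triangle on l)  ✓
L = 0 + 5 + 5 = 10 (even)  ✓

none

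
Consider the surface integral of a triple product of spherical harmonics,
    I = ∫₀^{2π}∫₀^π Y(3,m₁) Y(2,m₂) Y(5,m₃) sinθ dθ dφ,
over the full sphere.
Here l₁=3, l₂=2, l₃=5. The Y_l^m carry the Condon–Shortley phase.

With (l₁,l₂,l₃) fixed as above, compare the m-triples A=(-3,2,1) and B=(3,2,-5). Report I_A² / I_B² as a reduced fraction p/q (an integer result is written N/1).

1/210

Shared (l₁,l₂,l₃)=(3,2,5): N and (l;000)² cancel in I_A²/I_B².
A: Δ = 0!·6!·4!/11! = 1/2310; Racah Σ t=0..0: t=0:+1/17280 = 1/17280; ⇒ 3j(3 2 5; -3 2 1)² = 1/2310, sgn +1
B: Δ = 0!·6!·4!/11! = 1/2310; Racah Σ t=0..0: t=0:+1/17280 = 1/17280; ⇒ 3j(3 2 5; 3 2 -5)² = 1/11, sgn +1
I_A²/I_B² = (1/2310)/(1/11) = 1/210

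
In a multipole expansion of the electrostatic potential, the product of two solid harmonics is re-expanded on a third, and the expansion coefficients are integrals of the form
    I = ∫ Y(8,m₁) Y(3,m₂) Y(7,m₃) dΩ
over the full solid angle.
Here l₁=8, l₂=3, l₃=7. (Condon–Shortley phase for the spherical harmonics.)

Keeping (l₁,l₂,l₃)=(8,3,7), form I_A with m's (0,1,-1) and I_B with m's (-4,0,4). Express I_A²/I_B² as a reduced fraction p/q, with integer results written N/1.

63/578

Shared (l₁,l₂,l₃)=(8,3,7): N and (l;000)² cancel in I_A²/I_B².
A: Δ = 4!·12!·2!/19! = 1/5290740; Racah Σ t=2..4: t=2:+1/4147200 t=3:−1/3628800 t=4:+1/46448640 = -1/77414400; ⇒ 3j(8 3 7; 0 1 -1)² = 3/41990, sgn -1
B: Δ = 4!·12!·2!/19! = 1/5290740; Racah Σ t=1..3: t=1:−1/479001600 t=2:+1/29030400 t=3:−1/26127360 = -17/2874009600; ⇒ 3j(8 3 7; -4 0 4)² = 17/25935, sgn +1
I_A²/I_B² = (3/41990)/(17/25935) = 63/578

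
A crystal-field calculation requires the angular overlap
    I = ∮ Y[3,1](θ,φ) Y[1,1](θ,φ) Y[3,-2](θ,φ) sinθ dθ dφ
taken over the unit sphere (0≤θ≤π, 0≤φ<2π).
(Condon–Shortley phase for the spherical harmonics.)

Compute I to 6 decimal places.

L=7 odd ⇒ parity kills the (l;000) factor ⇒ I = 0

0.000000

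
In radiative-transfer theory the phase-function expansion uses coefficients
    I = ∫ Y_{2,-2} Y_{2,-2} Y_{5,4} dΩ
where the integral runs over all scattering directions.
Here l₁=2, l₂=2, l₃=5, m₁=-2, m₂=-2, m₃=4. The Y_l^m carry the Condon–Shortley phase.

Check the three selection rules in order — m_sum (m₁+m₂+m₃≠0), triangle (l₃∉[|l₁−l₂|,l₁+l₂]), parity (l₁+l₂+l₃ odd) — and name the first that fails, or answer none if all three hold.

triangle

Σmᵢ = 0  ✓
l₃∈[|l₁−l₂|,l₁+l₂]=[0,4], have l₃=5  ✗
Σlᵢ = 9 ⇒ odd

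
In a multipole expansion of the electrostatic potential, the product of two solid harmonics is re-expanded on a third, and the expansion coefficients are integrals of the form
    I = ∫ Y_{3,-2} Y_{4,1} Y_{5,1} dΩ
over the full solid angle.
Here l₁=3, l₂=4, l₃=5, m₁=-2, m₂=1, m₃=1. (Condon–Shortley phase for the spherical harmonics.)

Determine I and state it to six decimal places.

m-sum 0 ✓  L=12 even ✓  1≤5≤7 ✓
Π(2lᵢ+1) = 7×9×11 = 693
triangle coeff Δ(3,4,5) = 1/180180
Σ_t [0,2]: t=0:+1/576 t=1:−1/144 t=2:+1/576 = -1/288
(3j)²=20/1001 [(3 4 5; 0 0 0)], sign=+1
Σ_t [1,2]: t=1:−1/1152 t=2:+1/432 = 5/3456
(3j)²=625/36036 [(3 4 5; -2 1 1)], sign=+1
⇒ 4πI² = 3125/13013
I = (+1)√(3125/13013/(4π)) = 0.13823925

0.138239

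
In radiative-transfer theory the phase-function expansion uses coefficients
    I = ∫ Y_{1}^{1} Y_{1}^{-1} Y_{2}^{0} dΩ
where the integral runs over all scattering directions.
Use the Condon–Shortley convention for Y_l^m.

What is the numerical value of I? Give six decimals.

0.126157

Checks pass: Σm=0; 4 even; l₃=2∈[0,2].
(2·1+1)(2·1+1)(2·2+1) = 45
Δ: 0! 2! 2! / 5! → 1/30
sum: t=0:+1/1 = 1/1
3j²(1 1 2; 0 0 0) = Δ·Π!·Σ² = 2/15  (sign +1)
sum: t=0:+1/4 = 1/4
3j²(1 1 2; 1 -1 0) = Δ·Π!·Σ² = 1/30  (sign +1)
combine: 4πI² = 45·2/15·1/30 = 1/5
take √, sign +1: I = 0.12615663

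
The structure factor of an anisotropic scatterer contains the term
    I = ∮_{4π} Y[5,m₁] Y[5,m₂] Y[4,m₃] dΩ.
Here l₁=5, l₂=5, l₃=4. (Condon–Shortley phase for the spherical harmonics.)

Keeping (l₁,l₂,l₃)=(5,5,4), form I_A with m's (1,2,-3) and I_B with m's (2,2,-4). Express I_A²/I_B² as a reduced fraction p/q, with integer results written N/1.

1/14

Shared (l₁,l₂,l₃)=(5,5,4): N and (l;000)² cancel in I_A²/I_B².
A: Δ = 6!·4!·4!/15! = 1/3153150; Racah Σ t=3..4: t=3:−1/5184 t=4:+1/6912 = -1/20736; ⇒ 3j(5 5 4; 1 2 -3)² = 5/2574, sgn +1
B: Δ = 6!·4!·4!/15! = 1/3153150; Racah Σ t=3..3: t=3:−1/20736 = -1/20736; ⇒ 3j(5 5 4; 2 2 -4)² = 35/1287, sgn -1
I_A²/I_B² = (5/2574)/(35/1287) = 1/14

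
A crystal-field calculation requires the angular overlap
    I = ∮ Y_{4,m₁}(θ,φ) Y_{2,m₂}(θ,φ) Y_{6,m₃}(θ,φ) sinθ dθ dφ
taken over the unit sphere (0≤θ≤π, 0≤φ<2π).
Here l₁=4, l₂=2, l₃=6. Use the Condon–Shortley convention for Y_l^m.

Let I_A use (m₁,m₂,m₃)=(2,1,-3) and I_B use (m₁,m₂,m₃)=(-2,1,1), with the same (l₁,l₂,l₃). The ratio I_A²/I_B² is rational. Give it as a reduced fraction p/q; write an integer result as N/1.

l's match ⇒ only the (l;m) 3-j factors differ between A and B.
A: triangle coeff Δ(4,2,6) = 1/6435; Σ_t [0,0]: t=0:+1/8640 = 1/8640; (3j)²=28/715 [(4 2 6; 2 1 -3)], sign=-1
B: triangle coeff Δ(4,2,6) = 1/6435; Σ_t [0,0]: t=0:+1/8640 = 1/8640; (3j)²=14/1287 [(4 2 6; -2 1 1)], sign=-1
I_A²/I_B² = (28/715)/(14/1287) = 18/5

18/5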